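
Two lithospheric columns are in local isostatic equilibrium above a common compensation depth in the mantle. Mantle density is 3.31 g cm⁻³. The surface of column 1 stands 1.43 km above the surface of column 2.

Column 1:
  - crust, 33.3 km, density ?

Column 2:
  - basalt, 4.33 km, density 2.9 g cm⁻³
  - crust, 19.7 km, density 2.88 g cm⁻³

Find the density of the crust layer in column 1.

Take the compensation level at the base of the deeper column (depth z_c below the surface of column 1) and equate Σ ρ_i t_i down to z_c; mantle fills any gap and the z_c terms cancel.
Column 1: 33.3×ρ + (z_c − 33.3)×3.31
Column 2: 1.43×0 + 4.33×2.9 + 19.7×2.88 + (z_c − 1.43 − 24.03)×3.31
The z_c×3.31 term appears on both sides and cancels. Collect the known terms of each column as K = Σ(ρt)_known − 3.31 × (depth of known layers): K_1 = 0 − 3.31×33.3 = −110.223; K_2 = 69.293 − 3.31×(1.43 + 24.03) = −14.9796.
Balance: K_1 + 33.3×ρ = K_2, so ρ = (K_2 − K_1)/33.3 = 95.2434/33.3 = 2.86 g cm⁻³.

2.86 g cm⁻³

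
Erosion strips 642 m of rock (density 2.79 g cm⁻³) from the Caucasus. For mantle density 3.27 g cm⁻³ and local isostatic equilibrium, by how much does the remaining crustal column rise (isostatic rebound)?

548 m

Unloading: uplift u = e ρ_c/ρ_m = 642 m × 2.79/3.27 = 548 m.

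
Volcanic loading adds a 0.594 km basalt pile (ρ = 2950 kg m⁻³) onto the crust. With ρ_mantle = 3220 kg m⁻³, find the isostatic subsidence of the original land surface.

Subaerial loading: s = t ρ_load / ρ_m.
s = 0.594 km × 2950/3220 = 0.544 km.

0.544 km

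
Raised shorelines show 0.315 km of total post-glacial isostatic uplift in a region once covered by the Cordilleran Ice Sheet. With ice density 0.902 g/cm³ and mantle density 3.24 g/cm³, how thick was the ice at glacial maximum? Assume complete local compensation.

u = t ρ_ice/ρ_m → t = u ρ_m/ρ_ice = 0.315 km × 3.24/0.902 = 1.13 km.

1.13 km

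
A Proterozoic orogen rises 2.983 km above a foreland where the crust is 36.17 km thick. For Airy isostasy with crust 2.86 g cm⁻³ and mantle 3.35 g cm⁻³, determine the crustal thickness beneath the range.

Root depth r = h ρ_c / (ρ_m − ρ_c) = 2.983 km × 2.86 / 0.49 = 17.41 km.
Total thickness = T + h + r = 36.17 km + 2.983 km + 17.41 km = 56.6 km.

56.6 km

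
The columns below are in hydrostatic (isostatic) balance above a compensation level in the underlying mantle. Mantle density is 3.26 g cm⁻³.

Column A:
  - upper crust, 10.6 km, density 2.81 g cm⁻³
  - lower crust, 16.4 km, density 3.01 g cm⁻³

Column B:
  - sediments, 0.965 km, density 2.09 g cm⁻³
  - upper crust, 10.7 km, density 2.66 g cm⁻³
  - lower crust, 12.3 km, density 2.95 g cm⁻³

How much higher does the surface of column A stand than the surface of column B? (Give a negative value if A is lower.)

For any compensation level in the mantle, the mantle terms cancel and isostasy reduces to e = (Σt_A − Σt_B) − (Σ(ρt)_A − Σ(ρt)_B) / ρ_m.
Σt_A = 27 km; Σt_B = 23.965 km; Σ(ρt)_A = 79.15; Σ(ρt)_B = 66.76385 (in km·g cm⁻³).
e = (27 − 23.965) − (79.15 − 66.76385) / 3.26 = −0.764 km.

−0.764 km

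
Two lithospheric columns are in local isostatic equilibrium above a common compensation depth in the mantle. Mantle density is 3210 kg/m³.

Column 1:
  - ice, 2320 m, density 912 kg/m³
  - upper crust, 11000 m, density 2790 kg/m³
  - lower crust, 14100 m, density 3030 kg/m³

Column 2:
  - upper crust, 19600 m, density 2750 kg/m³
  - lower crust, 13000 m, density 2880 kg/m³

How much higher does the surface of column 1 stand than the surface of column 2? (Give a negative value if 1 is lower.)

For any compensation level in the mantle, the mantle terms cancel and isostasy reduces to e = (Σt_1 − Σt_2) − (Σ(ρt)_1 − Σ(ρt)_2) / ρ_m.
Σt_1 = 27420 m; Σt_2 = 32600 m; Σ(ρt)_1 = 75528840; Σ(ρt)_2 = 91340000 (in m·kg/m³).
e = (27420 − 32600) − (75528840 − 91340000) / 3210 = −254 m.

−254 m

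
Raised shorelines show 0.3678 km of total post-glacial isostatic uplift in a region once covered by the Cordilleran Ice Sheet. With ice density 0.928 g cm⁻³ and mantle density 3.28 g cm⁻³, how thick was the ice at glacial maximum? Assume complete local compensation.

u = t ρ_ice/ρ_m → t = u ρ_m/ρ_ice = 0.3678 km × 3.28/0.928 = 1.3 km.

1.3 km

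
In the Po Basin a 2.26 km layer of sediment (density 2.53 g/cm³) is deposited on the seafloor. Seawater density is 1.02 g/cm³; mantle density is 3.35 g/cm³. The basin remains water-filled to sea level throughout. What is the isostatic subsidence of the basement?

Submarine loading: the sediment displaces seawater, and the subsidence is in turn flooded, so s (ρ_m − ρ_w) = t (ρ_sed − ρ_w).
s = 2.26 km × (2.53 − 1.02) / (3.35 − 1.02) = 1.46 km.

1.46 km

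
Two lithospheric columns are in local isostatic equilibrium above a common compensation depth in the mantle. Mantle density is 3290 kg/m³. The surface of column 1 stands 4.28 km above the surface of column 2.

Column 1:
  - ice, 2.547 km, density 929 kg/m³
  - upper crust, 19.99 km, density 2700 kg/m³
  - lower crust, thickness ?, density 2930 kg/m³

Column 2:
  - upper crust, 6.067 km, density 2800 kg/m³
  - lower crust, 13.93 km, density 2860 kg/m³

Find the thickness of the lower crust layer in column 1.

Take the compensation level at the base of the deeper column (depth z_c below the surface of column 1) and equate Σ ρ_i t_i down to z_c; mantle fills any gap and the z_c terms cancel.
Column 1: 2.547×929 + 19.99×2700 + x×2930 + (z_c − 22.537 − x)×3290
Column 2: 4.28×0 + 6.067×2800 + 13.93×2860 + (z_c − 4.28 − 19.997)×3290
The z_c×3290 term appears on both sides and cancels. Collect the known terms of each column as K = Σ(ρt)_known − 3290 × (depth of known layers): K_1 = 56339.163 − 3290×22.537 = −17807.567; K_2 = 56827.4 − 3290×(4.28 + 19.997) = −23043.93.
Balance: K_1 − x×(3290 − 2930) = K_2, so x = (K_1 − K_2)/(3290 − 2930) = 5236.36/360 = 14.5 km.

14.5 km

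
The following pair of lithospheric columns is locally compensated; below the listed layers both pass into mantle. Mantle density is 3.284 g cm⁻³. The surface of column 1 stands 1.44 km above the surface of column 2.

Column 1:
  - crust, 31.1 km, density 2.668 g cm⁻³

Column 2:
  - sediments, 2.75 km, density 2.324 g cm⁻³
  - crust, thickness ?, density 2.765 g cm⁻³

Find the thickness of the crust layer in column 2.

22.7 km

Take the compensation level at the base of the deeper column (depth z_c below the surface of column 1) and equate Σ ρ_i t_i down to z_c; mantle fills any gap and the z_c terms cancel.
Column 1: 31.1×2.668 + (z_c − 31.1)×3.284
Column 2: 1.44×0 + 2.75×2.324 + x×2.765 + (z_c − 1.44 − 2.75 − x)×3.284
The z_c×3.284 term appears on both sides and cancels. Collect the known terms of each column as K = Σ(ρt)_known − 3.284 × (depth of known layers): K_1 = 82.9748 − 3.284×31.1 = −19.1576; K_2 = 6.391 − 3.284×(1.44 + 2.75) = −7.36896.
Balance: K_1 = K_2 − x×(3.284 − 2.765), so x = (K_2 − K_1)/(3.284 − 2.765) = 11.7886/0.519 = 22.7 km.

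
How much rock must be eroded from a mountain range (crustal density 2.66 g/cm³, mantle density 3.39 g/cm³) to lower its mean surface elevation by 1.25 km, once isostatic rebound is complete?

Net drop Δ = e − u = e − e ρ_c/ρ_m = e (ρ_m − ρ_c)/ρ_m.
e = Δ ρ_m/(ρ_m − ρ_c) = 1.25 km × 3.39/0.73 = 5.8 km.

5.8 km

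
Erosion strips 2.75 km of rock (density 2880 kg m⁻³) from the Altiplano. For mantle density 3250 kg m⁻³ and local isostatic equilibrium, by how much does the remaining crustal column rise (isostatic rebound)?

2.44 km

Unloading: uplift u = e ρ_c/ρ_m = 2.75 km × 2880/3250 = 2.44 km.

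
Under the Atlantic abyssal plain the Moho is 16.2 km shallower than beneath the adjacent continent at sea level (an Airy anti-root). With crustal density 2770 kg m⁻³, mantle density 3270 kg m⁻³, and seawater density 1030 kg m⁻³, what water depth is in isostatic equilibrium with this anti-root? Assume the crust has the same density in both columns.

Replacing a thickness d of crust by seawater at the top must be balanced by replacing crust with mantle at the base: d (ρ_c − ρ_w) = a (ρ_m − ρ_c).
d = a (ρ_m − ρ_c)/(ρ_c − ρ_w) = 16.2 km × 500/1740 = 4.66 km.

4.66 km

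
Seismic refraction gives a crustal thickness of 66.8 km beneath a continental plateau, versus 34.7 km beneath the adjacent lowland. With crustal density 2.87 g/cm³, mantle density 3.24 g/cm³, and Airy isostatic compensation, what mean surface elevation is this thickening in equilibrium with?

Excess crust Δ = 66.8 km − 34.7 km = 32.1 km, split between elevation h and root r with h + r = Δ.
Airy balance ρ_c h = (ρ_m − ρ_c) r gives r = h ρ_c/(ρ_m − ρ_c), so h (1 + ρ_c/(ρ_m − ρ_c)) = Δ, i.e. h = Δ (ρ_m − ρ_c)/ρ_m.
h = 32.1 km × 0.37/3.24 = 3.67 km.

3.67 km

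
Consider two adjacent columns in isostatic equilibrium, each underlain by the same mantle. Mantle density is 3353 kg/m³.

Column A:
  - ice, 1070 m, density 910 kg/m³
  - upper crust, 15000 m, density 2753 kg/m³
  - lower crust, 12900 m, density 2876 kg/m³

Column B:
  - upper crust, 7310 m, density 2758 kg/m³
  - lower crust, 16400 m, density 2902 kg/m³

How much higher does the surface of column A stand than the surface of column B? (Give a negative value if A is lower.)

For any compensation level in the mantle, the mantle terms cancel and isostasy reduces to e = (Σt_A − Σt_B) − (Σ(ρt)_A − Σ(ρt)_B) / ρ_m.
Σt_A = 28970 m; Σt_B = 23710 m; Σ(ρt)_A = 79369100; Σ(ρt)_B = 67753780 (in m·kg/m³).
e = (28970 − 23710) − (79369100 − 67753780) / 3353 = 1800 m.

1800 m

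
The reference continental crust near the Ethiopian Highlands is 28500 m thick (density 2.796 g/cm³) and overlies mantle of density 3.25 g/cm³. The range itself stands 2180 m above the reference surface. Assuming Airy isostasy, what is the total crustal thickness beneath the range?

44100 m

Root depth r = h ρ_c / (ρ_m − ρ_c) = 2180 m × 2.796 / 0.454 = 13430 m.
Total thickness = T + h + r = 28500 m + 2180 m + 13430 m = 44100 m.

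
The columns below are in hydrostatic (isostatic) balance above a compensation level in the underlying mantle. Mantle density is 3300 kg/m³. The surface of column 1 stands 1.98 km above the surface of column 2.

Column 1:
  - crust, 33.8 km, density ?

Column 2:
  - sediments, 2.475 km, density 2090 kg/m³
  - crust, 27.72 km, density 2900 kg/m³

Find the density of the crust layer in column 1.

Take the compensation level at the base of the deeper column (depth z_c below the surface of column 1) and equate Σ ρ_i t_i down to z_c; mantle fills any gap and the z_c terms cancel.
Column 1: 33.8×ρ + (z_c − 33.8)×3300
Column 2: 1.98×0 + 2.475×2090 + 27.72×2900 + (z_c − 1.98 − 30.195)×3300
The z_c×3300 term appears on both sides and cancels. Collect the known terms of each column as K = Σ(ρt)_known − 3300 × (depth of known layers): K_1 = 0 − 3300×33.8 = −111540; K_2 = 85560.75 − 3300×(1.98 + 30.195) = −20616.75.
Balance: K_1 + 33.8×ρ = K_2, so ρ = (K_2 − K_1)/33.8 = 90923.2/33.8 = 2690 kg/m³.

2690 kg/m³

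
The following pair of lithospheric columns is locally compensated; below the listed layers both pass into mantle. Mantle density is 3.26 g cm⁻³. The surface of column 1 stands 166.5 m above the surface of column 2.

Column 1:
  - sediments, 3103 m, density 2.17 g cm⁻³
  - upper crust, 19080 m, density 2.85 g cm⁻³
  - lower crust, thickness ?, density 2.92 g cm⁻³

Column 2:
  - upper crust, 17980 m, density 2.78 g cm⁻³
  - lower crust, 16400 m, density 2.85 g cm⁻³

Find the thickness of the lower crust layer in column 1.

13800 m

Take the compensation level at the base of the deeper column (depth z_c below the surface of column 1) and equate Σ ρ_i t_i down to z_c; mantle fills any gap and the z_c terms cancel.
Column 1: 3103×2.17 + 19080×2.85 + x×2.92 + (z_c − 22183 − x)×3.26
Column 2: 166.5×0 + 17980×2.78 + 16400×2.85 + (z_c − 166.5 − 34380)×3.26
The z_c×3.26 term appears on both sides and cancels. Collect the known terms of each column as K = Σ(ρt)_known − 3.26 × (depth of known layers): K_1 = 61111.51 − 3.26×22183 = −11205.07; K_2 = 96724.4 − 3.26×(166.5 + 34380) = −15897.19.
Balance: K_1 − x×(3.26 − 2.92) = K_2, so x = (K_1 − K_2)/(3.26 − 2.92) = 4692.12/0.34 = 13800 m.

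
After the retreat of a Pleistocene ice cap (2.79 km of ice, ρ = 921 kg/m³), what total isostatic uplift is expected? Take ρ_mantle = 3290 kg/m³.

Removing the load lets mantle flow back in; uplift u satisfies ρ_ice t = ρ_m u.
u = t ρ_ice/ρ_m = 2.79 km × 921/3290 = 0.781 km.

0.781 km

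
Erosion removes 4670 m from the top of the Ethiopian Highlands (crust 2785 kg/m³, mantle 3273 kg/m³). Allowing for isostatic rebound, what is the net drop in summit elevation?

Rebound u = e ρ_c/ρ_m = 4670 m × 2785/3273 = 3974 m.
Net surface drop = e − u = 4670 m − 3974 m = e (ρ_m − ρ_c)/ρ_m = 696 m.

696 m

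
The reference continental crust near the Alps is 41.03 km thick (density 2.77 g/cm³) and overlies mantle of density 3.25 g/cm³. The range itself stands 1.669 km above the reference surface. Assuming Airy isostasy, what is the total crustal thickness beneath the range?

Root depth r = h ρ_c / (ρ_m − ρ_c) = 1.669 km × 2.77 / 0.48 = 9.632 km.
Total thickness = T + h + r = 41.03 km + 1.669 km + 9.632 km = 52.3 km.

52.3 km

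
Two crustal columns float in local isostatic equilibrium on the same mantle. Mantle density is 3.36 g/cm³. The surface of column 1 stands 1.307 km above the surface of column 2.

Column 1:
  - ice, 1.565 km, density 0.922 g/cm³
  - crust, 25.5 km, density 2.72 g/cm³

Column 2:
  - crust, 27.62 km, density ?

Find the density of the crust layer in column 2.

Take the compensation level at the base of the deeper column (depth z_c below the surface of column 1) and equate Σ ρ_i t_i down to z_c; mantle fills any gap and the z_c terms cancel.
Column 1: 1.565×0.922 + 25.5×2.72 + (z_c − 27.065)×3.36
Column 2: 1.307×0 + 27.62×ρ + (z_c − 1.307 − 27.62)×3.36
The z_c×3.36 term appears on both sides and cancels. Collect the known terms of each column as K = Σ(ρt)_known − 3.36 × (depth of known layers): K_1 = 70.80293 − 3.36×27.065 = −20.13547; K_2 = 0 − 3.36×(1.307 + 27.62) = −97.19472.
Balance: K_1 = K_2 + 27.62×ρ, so ρ = (K_1 − K_2)/27.62 = 77.0592/27.62 = 2.79 g/cm³.

2.79 g/cm³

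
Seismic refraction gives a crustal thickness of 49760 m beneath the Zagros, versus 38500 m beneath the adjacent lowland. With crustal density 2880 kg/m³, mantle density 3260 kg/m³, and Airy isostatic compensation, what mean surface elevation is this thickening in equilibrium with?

1310 m

Excess crust Δ = 49760 m − 38500 m = 11260 m, split between elevation h and root r with h + r = Δ.
Airy balance ρ_c h = (ρ_m − ρ_c) r gives r = h ρ_c/(ρ_m − ρ_c), so h (1 + ρ_c/(ρ_m − ρ_c)) = Δ, i.e. h = Δ (ρ_m − ρ_c)/ρ_m.
h = 11260 m × 380/3260 = 1310 m.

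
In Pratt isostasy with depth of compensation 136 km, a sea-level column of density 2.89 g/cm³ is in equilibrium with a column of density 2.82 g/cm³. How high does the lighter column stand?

3.38 km

ρ_ref D = ρ (D + h) → h = D (ρ_ref − ρ)/ρ.
h = 136 km × (2.89 − 2.82)/2.82 = 3.38 km.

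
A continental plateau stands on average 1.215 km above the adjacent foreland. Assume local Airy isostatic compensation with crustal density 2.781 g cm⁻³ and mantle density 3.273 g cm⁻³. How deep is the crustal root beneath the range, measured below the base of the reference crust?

6.87 km

By Archimedes' principle applied to the lithosphere: the weight of the topography is balanced by the buoyancy of the root, ρ_c h = (ρ_m − ρ_c) r.
r = h · ρ_c / (ρ_m − ρ_c) = 1.215 km × 2.781 / (3.273 − 2.781) = 6.87 km.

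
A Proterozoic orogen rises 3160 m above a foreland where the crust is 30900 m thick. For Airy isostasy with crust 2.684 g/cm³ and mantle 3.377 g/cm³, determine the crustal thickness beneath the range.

46300 m

Root depth r = h ρ_c / (ρ_m − ρ_c) = 3160 m × 2.684 / 0.693 = 12240 m.
Total thickness = T + h + r = 30900 m + 3160 m + 12240 m = 46300 m.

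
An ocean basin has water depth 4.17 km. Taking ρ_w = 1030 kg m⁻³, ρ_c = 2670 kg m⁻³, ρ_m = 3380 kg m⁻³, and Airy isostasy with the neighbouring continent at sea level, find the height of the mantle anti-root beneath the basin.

Equating mass per unit area of the two columns: replacing crust with seawater at the top is compensated by replacing crust with mantle at the base: d (ρ_c − ρ_w) = a (ρ_m − ρ_c).
a = d (ρ_c − ρ_w)/(ρ_m − ρ_c) = 4.17 km × 1640/710 = 9.63 km.

9.63 km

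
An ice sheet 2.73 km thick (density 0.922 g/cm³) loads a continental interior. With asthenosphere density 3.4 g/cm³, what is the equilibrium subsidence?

For local isostatic compensation: the ice load ρ_ice t is balanced by mantle displaced below, ρ_m s.
s = t ρ_ice / ρ_m = 2.73 km × 0.922/3.4 = 0.74 km.

0.74 km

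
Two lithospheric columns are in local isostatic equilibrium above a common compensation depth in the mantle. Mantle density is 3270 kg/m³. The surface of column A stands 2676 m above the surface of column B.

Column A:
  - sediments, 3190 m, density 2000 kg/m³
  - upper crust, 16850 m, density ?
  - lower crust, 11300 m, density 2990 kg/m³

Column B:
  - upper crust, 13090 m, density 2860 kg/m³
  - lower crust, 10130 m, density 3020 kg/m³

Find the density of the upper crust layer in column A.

Take the compensation level at the base of the deeper column (depth z_c below the surface of column A) and equate Σ ρ_i t_i down to z_c; mantle fills any gap and the z_c terms cancel.
Column A: 3190×2000 + 16850×ρ + 11300×2990 + (z_c − 31340)×3270
Column B: 2676×0 + 13090×2860 + 10130×3020 + (z_c − 2676 − 23220)×3270
The z_c×3270 term appears on both sides and cancels. Collect the known terms of each column as K = Σ(ρt)_known − 3270 × (depth of known layers): K_A = 40167000 − 3270×31340 = −62314800; K_B = 68030000 − 3270×(2676 + 23220) = −16649920.
Balance: K_A + 16850×ρ = K_B, so ρ = (K_B − K_A)/16850 = 45664900/16850 = 2710 kg/m³.

2710 kg/m³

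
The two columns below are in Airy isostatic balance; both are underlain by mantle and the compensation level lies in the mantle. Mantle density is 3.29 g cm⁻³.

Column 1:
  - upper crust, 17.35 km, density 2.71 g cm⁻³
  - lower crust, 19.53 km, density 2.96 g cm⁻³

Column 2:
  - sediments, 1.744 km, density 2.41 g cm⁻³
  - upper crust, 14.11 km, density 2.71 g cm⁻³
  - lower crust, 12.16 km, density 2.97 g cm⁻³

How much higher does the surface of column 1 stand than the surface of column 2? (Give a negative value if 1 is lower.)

For any compensation level in the mantle, the mantle terms cancel and isostasy reduces to e = (Σt_1 − Σt_2) − (Σ(ρt)_1 − Σ(ρt)_2) / ρ_m.
Σt_1 = 36.88 km; Σt_2 = 28.014 km; Σ(ρt)_1 = 104.8273; Σ(ρt)_2 = 78.55634 (in km·g cm⁻³).
e = (36.88 − 28.014) − (104.8273 − 78.55634) / 3.29 = 0.881 km.

0.881 km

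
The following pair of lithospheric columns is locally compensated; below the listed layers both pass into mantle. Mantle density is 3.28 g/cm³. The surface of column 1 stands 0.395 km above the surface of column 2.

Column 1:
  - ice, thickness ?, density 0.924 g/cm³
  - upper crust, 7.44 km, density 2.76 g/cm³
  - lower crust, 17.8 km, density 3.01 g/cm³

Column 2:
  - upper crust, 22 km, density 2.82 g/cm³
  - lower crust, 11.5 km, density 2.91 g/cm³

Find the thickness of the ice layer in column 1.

2.97 km

Take the compensation level at the base of the deeper column (depth z_c below the surface of column 1) and equate Σ ρ_i t_i down to z_c; mantle fills any gap and the z_c terms cancel.
Column 1: x×0.924 + 7.44×2.76 + 17.8×3.01 + (z_c − 25.24 − x)×3.28
Column 2: 0.395×0 + 22×2.82 + 11.5×2.91 + (z_c − 0.395 − 33.5)×3.28
The z_c×3.28 term appears on both sides and cancels. Collect the known terms of each column as K = Σ(ρt)_known − 3.28 × (depth of known layers): K_1 = 74.1124 − 3.28×25.24 = −8.6748; K_2 = 95.505 − 3.28×(0.395 + 33.5) = −15.6706.
Balance: K_1 − x×(3.28 − 0.924) = K_2, so x = (K_1 − K_2)/(3.28 − 0.924) = 6.9958/2.356 = 2.97 km.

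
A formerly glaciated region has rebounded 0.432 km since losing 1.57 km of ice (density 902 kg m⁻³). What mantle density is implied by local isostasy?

ρ_m = ρ_ice t / u = 902 × 1.57 km/0.432 km = 3280 kg m⁻³.

3280 kg m⁻³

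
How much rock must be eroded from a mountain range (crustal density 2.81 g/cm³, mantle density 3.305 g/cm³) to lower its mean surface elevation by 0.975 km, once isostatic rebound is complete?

Net drop Δ = e − u = e − e ρ_c/ρ_m = e (ρ_m − ρ_c)/ρ_m.
e = Δ ρ_m/(ρ_m − ρ_c) = 0.975 km × 3.305/0.495 = 6.51 km.

6.51 km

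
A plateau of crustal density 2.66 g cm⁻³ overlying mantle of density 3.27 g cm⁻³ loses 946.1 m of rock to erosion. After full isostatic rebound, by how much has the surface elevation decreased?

176 m

Rebound u = e ρ_c/ρ_m = 946.1 m × 2.66/3.27 = 769.6 m.
Net surface drop = e − u = 946.1 m − 769.6 m = e (ρ_m − ρ_c)/ρ_m = 176 m.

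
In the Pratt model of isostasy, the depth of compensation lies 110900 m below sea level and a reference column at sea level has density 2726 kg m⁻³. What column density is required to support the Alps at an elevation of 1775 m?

2680 kg m⁻³

Pratt balance: ρ_ref D = ρ (D + h).
ρ = ρ_ref D/(D + h) = 2726 × 110900 m/(110900 m + 1775 m) = 2680 kg m⁻³.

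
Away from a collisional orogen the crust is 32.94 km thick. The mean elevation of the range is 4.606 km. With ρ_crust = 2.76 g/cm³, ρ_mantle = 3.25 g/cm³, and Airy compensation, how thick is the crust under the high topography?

Root depth r = h ρ_c / (ρ_m − ρ_c) = 4.606 km × 2.76 / 0.49 = 25.94 km.
Total thickness = T + h + r = 32.94 km + 4.606 km + 25.94 km = 63.5 km.

63.5 km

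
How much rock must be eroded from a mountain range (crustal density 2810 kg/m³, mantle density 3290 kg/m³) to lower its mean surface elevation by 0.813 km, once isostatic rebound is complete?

5.57 km

Net drop Δ = e − u = e − e ρ_c/ρ_m = e (ρ_m − ρ_c)/ρ_m.
e = Δ ρ_m/(ρ_m − ρ_c) = 0.813 km × 3290/480 = 5.57 km.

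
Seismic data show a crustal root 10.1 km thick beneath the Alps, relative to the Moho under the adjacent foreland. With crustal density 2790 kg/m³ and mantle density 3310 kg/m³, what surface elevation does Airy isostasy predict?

1.88 km

By Archimedes' principle applied to the lithosphere: ρ_c h = (ρ_m − ρ_c) r.
h = r (ρ_m − ρ_c) / ρ_c = 10.1 km × (3310 − 2790) / 2790 = 1.88 km.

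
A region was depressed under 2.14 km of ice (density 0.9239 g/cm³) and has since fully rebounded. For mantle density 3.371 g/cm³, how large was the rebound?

Removing the load lets mantle flow back in; uplift u satisfies ρ_ice t = ρ_m u.
u = t ρ_ice/ρ_m = 2.14 km × 0.9239/3.371 = 0.587 km.

0.587 km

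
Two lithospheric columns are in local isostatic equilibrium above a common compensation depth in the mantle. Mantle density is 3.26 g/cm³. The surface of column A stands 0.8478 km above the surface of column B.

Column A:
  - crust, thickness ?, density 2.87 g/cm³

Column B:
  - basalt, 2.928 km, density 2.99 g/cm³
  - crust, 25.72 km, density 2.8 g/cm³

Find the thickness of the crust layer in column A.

39.5 km

Take the compensation level at the base of the deeper column (depth z_c below the surface of column A) and equate Σ ρ_i t_i down to z_c; mantle fills any gap and the z_c terms cancel.
Column A: x×2.87 + (z_c − 0 − x)×3.26
Column B: 0.8478×0 + 2.928×2.99 + 25.72×2.8 + (z_c − 0.8478 − 28.648)×3.26
The z_c×3.26 term appears on both sides and cancels. Collect the known terms of each column as K = Σ(ρt)_known − 3.26 × (depth of known layers): K_A = 0 − 3.26×0 = 0; K_B = 80.77072 − 3.26×(0.8478 + 28.648) = −15.385588.
Balance: K_A − x×(3.26 − 2.87) = K_B, so x = (K_A − K_B)/(3.26 − 2.87) = 15.3856/0.39 = 39.5 km.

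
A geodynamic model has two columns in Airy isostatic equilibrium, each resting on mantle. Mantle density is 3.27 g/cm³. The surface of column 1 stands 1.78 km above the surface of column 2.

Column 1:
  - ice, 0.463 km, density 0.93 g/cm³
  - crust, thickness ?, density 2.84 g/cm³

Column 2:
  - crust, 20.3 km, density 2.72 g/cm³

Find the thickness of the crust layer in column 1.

37 km

Take the compensation level at the base of the deeper column (depth z_c below the surface of column 1) and equate Σ ρ_i t_i down to z_c; mantle fills any gap and the z_c terms cancel.
Column 1: 0.463×0.93 + x×2.84 + (z_c − 0.463 − x)×3.27
Column 2: 1.78×0 + 20.3×2.72 + (z_c − 1.78 − 20.3)×3.27
The z_c×3.27 term appears on both sides and cancels. Collect the known terms of each column as K = Σ(ρt)_known − 3.27 × (depth of known layers): K_1 = 0.43059 − 3.27×0.463 = −1.08342; K_2 = 55.216 − 3.27×(1.78 + 20.3) = −16.9856.
Balance: K_1 − x×(3.27 − 2.84) = K_2, so x = (K_1 − K_2)/(3.27 − 2.84) = 15.9022/0.43 = 37 km.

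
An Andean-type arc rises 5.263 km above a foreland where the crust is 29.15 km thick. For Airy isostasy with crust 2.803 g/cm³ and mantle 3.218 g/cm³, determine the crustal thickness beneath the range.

Root depth r = h ρ_c / (ρ_m − ρ_c) = 5.263 km × 2.803 / 0.415 = 35.55 km.
Total thickness = T + h + r = 29.15 km + 5.263 km + 35.55 km = 70 km.

70 km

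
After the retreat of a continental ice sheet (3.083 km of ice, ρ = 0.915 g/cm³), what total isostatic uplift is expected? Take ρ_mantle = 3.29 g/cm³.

0.857 km

Removing the load lets mantle flow back in; uplift u satisfies ρ_ice t = ρ_m u.
u = t ρ_ice/ρ_m = 3.083 km × 0.915/3.29 = 0.857 km.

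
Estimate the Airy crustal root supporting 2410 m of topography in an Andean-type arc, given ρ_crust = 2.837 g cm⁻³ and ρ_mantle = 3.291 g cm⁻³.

For local isostatic compensation: the weight of the topography is balanced by the buoyancy of the root, ρ_c h = (ρ_m − ρ_c) r.
r = h · ρ_c / (ρ_m − ρ_c) = 2410 m × 2.837 / (3.291 − 2.837) = 15100 m.

15100 m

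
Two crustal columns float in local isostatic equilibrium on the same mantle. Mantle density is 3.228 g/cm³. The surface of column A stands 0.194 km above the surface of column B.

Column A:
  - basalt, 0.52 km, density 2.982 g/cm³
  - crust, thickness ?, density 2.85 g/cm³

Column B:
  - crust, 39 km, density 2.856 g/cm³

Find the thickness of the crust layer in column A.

Take the compensation level at the base of the deeper column (depth z_c below the surface of column A) and equate Σ ρ_i t_i down to z_c; mantle fills any gap and the z_c terms cancel.
Column A: 0.52×2.982 + x×2.85 + (z_c − 0.52 − x)×3.228
Column B: 0.194×0 + 39×2.856 + (z_c − 0.194 − 39)×3.228
The z_c×3.228 term appears on both sides and cancels. Collect the known terms of each column as K = Σ(ρt)_known − 3.228 × (depth of known layers): K_A = 1.55064 − 3.228×0.52 = −0.12792; K_B = 111.384 − 3.228×(0.194 + 39) = −15.134232.
Balance: K_A − x×(3.228 − 2.85) = K_B, so x = (K_A − K_B)/(3.228 − 2.85) = 15.0063/0.378 = 39.7 km.

39.7 km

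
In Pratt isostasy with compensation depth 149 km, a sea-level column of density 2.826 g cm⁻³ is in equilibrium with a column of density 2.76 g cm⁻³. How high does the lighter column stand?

3.56 km

ρ_ref D = ρ (D + h) → h = D (ρ_ref − ρ)/ρ.
h = 149 km × (2.826 − 2.76)/2.76 = 3.56 km.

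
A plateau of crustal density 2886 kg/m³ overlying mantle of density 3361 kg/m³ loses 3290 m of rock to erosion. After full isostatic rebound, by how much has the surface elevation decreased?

Rebound u = e ρ_c/ρ_m = 3290 m × 2886/3361 = 2825 m.
Net surface drop = e − u = 3290 m − 2825 m = e (ρ_m − ρ_c)/ρ_m = 465 m.

465 m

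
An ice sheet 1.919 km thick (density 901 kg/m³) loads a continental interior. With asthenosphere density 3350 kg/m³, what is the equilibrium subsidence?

0.516 km

In Airy isostatic equilibrium: the ice load ρ_ice t is balanced by mantle displaced below, ρ_m s.
s = t ρ_ice / ρ_m = 1.919 km × 901/3350 = 0.516 km.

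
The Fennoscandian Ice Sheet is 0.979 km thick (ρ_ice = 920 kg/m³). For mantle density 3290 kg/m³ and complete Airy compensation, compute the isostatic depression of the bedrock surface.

0.274 km

Equating mass per unit area of the two columns: the ice load ρ_ice t is balanced by mantle displaced below, ρ_m s.
s = t ρ_ice / ρ_m = 0.979 km × 920/3290 = 0.274 km.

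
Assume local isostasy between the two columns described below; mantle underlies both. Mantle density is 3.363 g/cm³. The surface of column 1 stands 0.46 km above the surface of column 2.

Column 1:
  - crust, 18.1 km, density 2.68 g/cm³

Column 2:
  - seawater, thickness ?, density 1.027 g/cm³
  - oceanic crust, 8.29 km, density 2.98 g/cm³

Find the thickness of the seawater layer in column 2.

Take the compensation level at the base of the deeper column (depth z_c below the surface of column 1) and equate Σ ρ_i t_i down to z_c; mantle fills any gap and the z_c terms cancel.
Column 1: 18.1×2.68 + (z_c − 18.1)×3.363
Column 2: 0.46×0 + x×1.027 + 8.29×2.98 + (z_c − 0.46 − 8.29 − x)×3.363
The z_c×3.363 term appears on both sides and cancels. Collect the known terms of each column as K = Σ(ρt)_known − 3.363 × (depth of known layers): K_1 = 48.508 − 3.363×18.1 = −12.3623; K_2 = 24.7042 − 3.363×(0.46 + 8.29) = −4.72205.
Balance: K_1 = K_2 − x×(3.363 − 1.027), so x = (K_2 − K_1)/(3.363 − 1.027) = 7.64025/2.336 = 3.27 km.

3.27 km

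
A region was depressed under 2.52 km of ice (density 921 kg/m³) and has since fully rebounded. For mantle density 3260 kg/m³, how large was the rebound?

Removing the load lets mantle flow back in; uplift u satisfies ρ_ice t = ρ_m u.
u = t ρ_ice/ρ_m = 2.52 km × 921/3260 = 0.712 km.

0.712 km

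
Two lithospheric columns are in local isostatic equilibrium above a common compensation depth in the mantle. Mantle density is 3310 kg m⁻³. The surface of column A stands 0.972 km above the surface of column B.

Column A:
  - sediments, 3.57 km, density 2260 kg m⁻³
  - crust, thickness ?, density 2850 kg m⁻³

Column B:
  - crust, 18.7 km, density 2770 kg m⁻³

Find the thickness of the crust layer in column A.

20.8 km

Take the compensation level at the base of the deeper column (depth z_c below the surface of column A) and equate Σ ρ_i t_i down to z_c; mantle fills any gap and the z_c terms cancel.
Column A: 3.57×2260 + x×2850 + (z_c − 3.57 − x)×3310
Column B: 0.972×0 + 18.7×2770 + (z_c − 0.972 − 18.7)×3310
The z_c×3310 term appears on both sides and cancels. Collect the known terms of each column as K = Σ(ρt)_known − 3310 × (depth of known layers): K_A = 8068.2 − 3310×3.57 = −3748.5; K_B = 51799 − 3310×(0.972 + 18.7) = −13315.32.
Balance: K_A − x×(3310 − 2850) = K_B, so x = (K_A − K_B)/(3310 − 2850) = 9566.82/460 = 20.8 km.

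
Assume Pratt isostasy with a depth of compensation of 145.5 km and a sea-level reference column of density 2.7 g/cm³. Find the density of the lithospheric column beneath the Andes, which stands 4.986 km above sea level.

Pratt balance: ρ_ref D = ρ (D + h).
ρ = ρ_ref D/(D + h) = 2.7 × 145.5 km/(145.5 km + 4.986 km) = 2.61 g/cm³.

2.61 g/cm³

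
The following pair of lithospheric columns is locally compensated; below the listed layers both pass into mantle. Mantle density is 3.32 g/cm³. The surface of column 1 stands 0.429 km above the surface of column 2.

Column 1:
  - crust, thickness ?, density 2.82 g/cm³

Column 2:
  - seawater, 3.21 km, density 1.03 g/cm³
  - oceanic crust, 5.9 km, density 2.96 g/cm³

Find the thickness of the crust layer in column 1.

Take the compensation level at the base of the deeper column (depth z_c below the surface of column 1) and equate Σ ρ_i t_i down to z_c; mantle fills any gap and the z_c terms cancel.
Column 1: x×2.82 + (z_c − 0 − x)×3.32
Column 2: 0.429×0 + 3.21×1.03 + 5.9×2.96 + (z_c − 0.429 − 9.11)×3.32
The z_c×3.32 term appears on both sides and cancels. Collect the known terms of each column as K = Σ(ρt)_known − 3.32 × (depth of known layers): K_1 = 0 − 3.32×0 = 0; K_2 = 20.7703 − 3.32×(0.429 + 9.11) = −10.89918.
Balance: K_1 − x×(3.32 − 2.82) = K_2, so x = (K_1 − K_2)/(3.32 − 2.82) = 10.8992/0.5 = 21.8 km.

21.8 km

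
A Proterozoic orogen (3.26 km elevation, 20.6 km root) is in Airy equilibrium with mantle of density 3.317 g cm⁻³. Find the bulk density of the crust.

ρ_c h = (ρ_m − ρ_c) r → ρ_c (h + r) = ρ_m r → ρ_c = ρ_m r / (h + r).
ρ_c = 3.317 × 20.6 km / (3.26 km + 20.6 km) = 2.86 g cm⁻³.

2.86 g cm⁻³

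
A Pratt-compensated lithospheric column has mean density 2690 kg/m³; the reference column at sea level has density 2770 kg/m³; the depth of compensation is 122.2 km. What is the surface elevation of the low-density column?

ρ_ref D = ρ (D + h) → h = D (ρ_ref − ρ)/ρ.
h = 122.2 km × (2770 − 2690)/2690 = 3.63 km.

3.63 km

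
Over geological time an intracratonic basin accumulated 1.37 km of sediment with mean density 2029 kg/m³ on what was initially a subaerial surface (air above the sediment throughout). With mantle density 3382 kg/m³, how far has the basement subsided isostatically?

Subaerial load: s = t ρ_sed / ρ_m = 1.37 km × 2029/3382 = 0.822 km.

0.822 km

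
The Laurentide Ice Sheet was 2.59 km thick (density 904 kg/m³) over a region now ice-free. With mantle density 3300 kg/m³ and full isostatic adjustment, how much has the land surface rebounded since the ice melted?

0.71 km

Removing the load lets mantle flow back in; uplift u satisfies ρ_ice t = ρ_m u.
u = t ρ_ice/ρ_m = 2.59 km × 904/3300 = 0.71 km.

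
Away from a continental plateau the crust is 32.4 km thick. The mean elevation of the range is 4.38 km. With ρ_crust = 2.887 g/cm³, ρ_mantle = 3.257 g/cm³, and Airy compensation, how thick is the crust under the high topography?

71 km

Root depth r = h ρ_c / (ρ_m − ρ_c) = 4.38 km × 2.887 / 0.37 = 34.18 km.
Total thickness = T + h + r = 32.4 km + 4.38 km + 34.18 km = 71 km.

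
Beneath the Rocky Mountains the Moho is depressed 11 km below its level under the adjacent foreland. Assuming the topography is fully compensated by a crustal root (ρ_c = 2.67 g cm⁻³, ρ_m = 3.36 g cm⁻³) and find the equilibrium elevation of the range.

In Airy isostatic equilibrium: ρ_c h = (ρ_m − ρ_c) r.
h = r (ρ_m − ρ_c) / ρ_c = 11 km × (3.36 − 2.67) / 2.67 = 2.84 km.

2.84 km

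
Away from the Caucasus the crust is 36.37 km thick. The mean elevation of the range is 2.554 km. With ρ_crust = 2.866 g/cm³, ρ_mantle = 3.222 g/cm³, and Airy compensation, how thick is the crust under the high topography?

59.5 km

Root depth r = h ρ_c / (ρ_m − ρ_c) = 2.554 km × 2.866 / 0.356 = 20.56 km.
Total thickness = T + h + r = 36.37 km + 2.554 km + 20.56 km = 59.5 km.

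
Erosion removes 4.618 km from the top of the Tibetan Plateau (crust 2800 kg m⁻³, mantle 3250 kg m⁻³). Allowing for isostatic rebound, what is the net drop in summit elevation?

0.639 km

Rebound u = e ρ_c/ρ_m = 4.618 km × 2800/3250 = 3.979 km.
Net surface drop = e − u = 4.618 km − 3.979 km = e (ρ_m − ρ_c)/ρ_m = 0.639 km.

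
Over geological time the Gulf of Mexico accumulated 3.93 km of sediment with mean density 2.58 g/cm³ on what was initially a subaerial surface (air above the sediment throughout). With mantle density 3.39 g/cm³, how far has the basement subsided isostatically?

Subaerial load: s = t ρ_sed / ρ_m = 3.93 km × 2.58/3.39 = 2.99 km.

2.99 km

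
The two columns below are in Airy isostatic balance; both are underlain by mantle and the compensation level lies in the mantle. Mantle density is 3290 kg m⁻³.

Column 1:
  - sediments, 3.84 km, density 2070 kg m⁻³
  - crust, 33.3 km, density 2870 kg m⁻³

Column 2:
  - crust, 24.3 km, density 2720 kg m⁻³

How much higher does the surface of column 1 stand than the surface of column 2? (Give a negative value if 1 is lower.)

1.46 km

For any compensation level in the mantle, the mantle terms cancel and isostasy reduces to e = (Σt_1 − Σt_2) − (Σ(ρt)_1 − Σ(ρt)_2) / ρ_m.
Σt_1 = 37.14 km; Σt_2 = 24.3 km; Σ(ρt)_1 = 103519.8; Σ(ρt)_2 = 66096 (in km·kg m⁻³).
e = (37.14 − 24.3) − (103519.8 − 66096) / 3290 = 1.46 km.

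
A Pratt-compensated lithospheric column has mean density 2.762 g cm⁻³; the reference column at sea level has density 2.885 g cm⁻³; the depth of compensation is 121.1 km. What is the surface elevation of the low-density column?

5.39 km

ρ_ref D = ρ (D + h) → h = D (ρ_ref − ρ)/ρ.
h = 121.1 km × (2.885 − 2.762)/2.762 = 5.39 km.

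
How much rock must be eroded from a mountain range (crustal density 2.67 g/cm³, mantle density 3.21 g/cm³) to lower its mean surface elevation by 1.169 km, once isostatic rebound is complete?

6.95 km

Net drop Δ = e − u = e − e ρ_c/ρ_m = e (ρ_m − ρ_c)/ρ_m.
e = Δ ρ_m/(ρ_m − ρ_c) = 1.169 km × 3.21/0.54 = 6.95 km.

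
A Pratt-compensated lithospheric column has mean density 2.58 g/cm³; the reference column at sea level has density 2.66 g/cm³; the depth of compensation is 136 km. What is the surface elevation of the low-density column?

ρ_ref D = ρ (D + h) → h = D (ρ_ref − ρ)/ρ.
h = 136 km × (2.66 − 2.58)/2.58 = 4.22 km.

4.22 km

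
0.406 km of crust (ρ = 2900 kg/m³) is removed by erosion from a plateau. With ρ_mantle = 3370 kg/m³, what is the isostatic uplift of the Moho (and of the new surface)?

0.349 km

Unloading: uplift u = e ρ_c/ρ_m = 0.406 km × 2900/3370 = 0.349 km.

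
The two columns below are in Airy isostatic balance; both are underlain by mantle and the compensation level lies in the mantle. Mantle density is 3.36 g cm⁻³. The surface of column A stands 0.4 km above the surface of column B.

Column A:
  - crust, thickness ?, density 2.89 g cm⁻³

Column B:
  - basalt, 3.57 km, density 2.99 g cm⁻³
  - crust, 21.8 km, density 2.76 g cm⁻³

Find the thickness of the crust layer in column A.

Take the compensation level at the base of the deeper column (depth z_c below the surface of column A) and equate Σ ρ_i t_i down to z_c; mantle fills any gap and the z_c terms cancel.
Column A: x×2.89 + (z_c − 0 − x)×3.36
Column B: 0.4×0 + 3.57×2.99 + 21.8×2.76 + (z_c − 0.4 − 25.37)×3.36
The z_c×3.36 term appears on both sides and cancels. Collect the known terms of each column as K = Σ(ρt)_known − 3.36 × (depth of known layers): K_A = 0 − 3.36×0 = 0; K_B = 70.8423 − 3.36×(0.4 + 25.37) = −15.7449.
Balance: K_A − x×(3.36 − 2.89) = K_B, so x = (K_A − K_B)/(3.36 − 2.89) = 15.7449/0.47 = 33.5 km.

33.5 km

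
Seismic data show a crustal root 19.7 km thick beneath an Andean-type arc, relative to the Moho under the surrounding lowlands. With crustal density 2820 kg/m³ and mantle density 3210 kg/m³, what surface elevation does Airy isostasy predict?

Isostatic balance requires: ρ_c h = (ρ_m − ρ_c) r.
h = r (ρ_m − ρ_c) / ρ_c = 19.7 km × (3210 − 2820) / 2820 = 2.72 km.

2.72 km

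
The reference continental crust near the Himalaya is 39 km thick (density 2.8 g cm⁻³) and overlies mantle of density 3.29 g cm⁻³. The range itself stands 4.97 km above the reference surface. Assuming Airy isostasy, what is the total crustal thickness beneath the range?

Root depth r = h ρ_c / (ρ_m − ρ_c) = 4.97 km × 2.8 / 0.49 = 28.4 km.
Total thickness = T + h + r = 39 km + 4.97 km + 28.4 km = 72.4 km.

72.4 km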